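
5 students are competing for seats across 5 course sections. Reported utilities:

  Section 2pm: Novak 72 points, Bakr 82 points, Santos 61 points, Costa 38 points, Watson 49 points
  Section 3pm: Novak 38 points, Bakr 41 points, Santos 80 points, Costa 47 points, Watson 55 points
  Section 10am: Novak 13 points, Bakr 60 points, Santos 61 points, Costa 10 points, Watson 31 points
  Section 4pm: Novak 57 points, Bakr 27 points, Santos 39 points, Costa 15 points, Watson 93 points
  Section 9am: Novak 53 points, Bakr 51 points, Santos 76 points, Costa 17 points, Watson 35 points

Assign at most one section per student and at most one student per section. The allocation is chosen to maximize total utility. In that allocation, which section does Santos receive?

Optimal: Novak→Section 2pm (72 points), Bakr→Section 10am (60 points), Santos→Section 9am (76 points), Costa→Section 3pm (47 points), Watson→Section 4pm (93 points) — total 72+60+76+47+93 = 348 points.
Column-greedy (each section in turn goes to its best remaining student) gives 267 points, worse by 81.
Next-best assignment: Novak→Section 9am, Bakr→Section 2pm, Santos→Section 10am, Costa→Section 3pm, Watson→Section 4pm = 336 points.
Santos's own top section is Section 3pm (80 points), but forcing Santos→Section 3pm and reassigning the rest optimally gives only 324 points — worse by 24.

Santos receives Section 9am.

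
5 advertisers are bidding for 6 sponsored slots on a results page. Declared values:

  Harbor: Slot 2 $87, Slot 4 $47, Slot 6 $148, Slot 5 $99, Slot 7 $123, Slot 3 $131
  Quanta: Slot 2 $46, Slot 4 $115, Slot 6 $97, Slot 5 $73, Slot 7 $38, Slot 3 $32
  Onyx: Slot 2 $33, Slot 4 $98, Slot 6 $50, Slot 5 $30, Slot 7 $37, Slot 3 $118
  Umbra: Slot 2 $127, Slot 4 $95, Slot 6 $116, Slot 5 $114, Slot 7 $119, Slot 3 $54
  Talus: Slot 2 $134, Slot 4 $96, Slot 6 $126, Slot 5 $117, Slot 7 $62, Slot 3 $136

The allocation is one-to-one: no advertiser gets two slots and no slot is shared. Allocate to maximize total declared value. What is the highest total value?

Optimal: Harbor→Slot 6 ($148), Quanta→Slot 4 ($115), Onyx→Slot 3 ($118), Umbra→Slot 7 ($119), Talus→Slot 2 ($134) — total 148+115+118+119+134 = $634.
Row-greedy (each advertiser in turn takes its best remaining slot) gives $625, worse by 9.
Next-best assignment: Harbor→Slot 6, Quanta→Slot 4, Onyx→Slot 3, Umbra→Slot 5, Talus→Slot 2 = $629.
Every other assignment is strictly worse.

Maximum total: $634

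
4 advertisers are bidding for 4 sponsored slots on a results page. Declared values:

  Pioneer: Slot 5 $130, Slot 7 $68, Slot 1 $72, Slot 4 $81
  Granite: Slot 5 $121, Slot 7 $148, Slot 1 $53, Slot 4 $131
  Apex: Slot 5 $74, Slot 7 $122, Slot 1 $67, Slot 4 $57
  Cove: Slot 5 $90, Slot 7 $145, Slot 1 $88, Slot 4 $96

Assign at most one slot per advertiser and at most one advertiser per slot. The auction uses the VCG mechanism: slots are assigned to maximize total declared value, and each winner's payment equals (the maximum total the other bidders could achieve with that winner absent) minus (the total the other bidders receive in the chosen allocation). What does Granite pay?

Efficient allocation: Pioneer→Slot 5 ($130), Granite→Slot 4 ($131), Apex→Slot 1 ($67), Cove→Slot 7 ($145); total welfare W = $473.
Granite receives Slot 4 at value $131, so the others get W − 131 = $342.
Without Granite: best allocation of the remaining 3 bidders over all 4 slots is Pioneer→Slot 5 ($130), Apex→Slot 7 ($122), Cove→Slot 4 ($96), total $348.
VCG payment = (others' best without Granite) − (others' welfare with Granite) = 348 − 342 = $6.

Granite pays $6.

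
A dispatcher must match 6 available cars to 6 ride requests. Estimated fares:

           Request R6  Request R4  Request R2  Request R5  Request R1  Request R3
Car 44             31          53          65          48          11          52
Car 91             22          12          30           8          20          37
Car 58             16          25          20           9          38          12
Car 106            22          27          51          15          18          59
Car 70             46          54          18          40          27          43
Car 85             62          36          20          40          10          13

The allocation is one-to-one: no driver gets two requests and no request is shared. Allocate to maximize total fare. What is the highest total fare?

Max total: $291

Optimal: Car 44→Request R5 ($48), Car 91→Request R2 ($30), Car 58→Request R1 ($38), Car 106→Request R3 ($59), Car 70→Request R4 ($54), Car 85→Request R6 ($62) — total 48+30+38+59+54+62 = $291.
Column-greedy (each request in turn goes to its best remaining driver) gives $271, worse by 20.
Next-best assignment: Car 44→Request R5, Car 91→Request R3, Car 58→Request R1, Car 106→Request R2, Car 70→Request R4, Car 85→Request R6 = $290.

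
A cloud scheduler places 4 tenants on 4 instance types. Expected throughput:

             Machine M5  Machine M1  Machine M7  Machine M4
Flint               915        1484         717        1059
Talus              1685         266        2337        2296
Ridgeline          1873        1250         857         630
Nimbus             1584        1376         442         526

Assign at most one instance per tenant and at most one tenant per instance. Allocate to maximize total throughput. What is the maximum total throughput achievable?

Optimal: Flint→Machine M4 (1059 ops/s), Talus→Machine M7 (2337 ops/s), Ridgeline→Machine M5 (1873 ops/s), Nimbus→Machine M1 (1376 ops/s) — total 1059+2337+1873+1376 = 6645 ops/s.
Max-entry greedy (repeatedly take the single best remaining cell) gives 6220 ops/s, worse by 425.
Every other assignment is strictly worse.

Maximum total: 6645 ops/s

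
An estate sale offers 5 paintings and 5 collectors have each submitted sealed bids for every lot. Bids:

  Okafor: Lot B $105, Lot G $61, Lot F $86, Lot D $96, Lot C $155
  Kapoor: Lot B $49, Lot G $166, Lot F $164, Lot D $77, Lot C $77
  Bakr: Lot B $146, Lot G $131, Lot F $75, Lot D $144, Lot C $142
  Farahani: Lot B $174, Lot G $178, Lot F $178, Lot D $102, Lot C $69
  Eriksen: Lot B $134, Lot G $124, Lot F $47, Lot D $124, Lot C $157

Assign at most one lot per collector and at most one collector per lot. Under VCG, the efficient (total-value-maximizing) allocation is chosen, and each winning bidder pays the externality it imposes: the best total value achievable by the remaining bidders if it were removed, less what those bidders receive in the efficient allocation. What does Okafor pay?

Efficient allocation: Okafor→Lot C ($155), Kapoor→Lot G ($166), Bakr→Lot D ($144), Farahani→Lot F ($178), Eriksen→Lot B ($134); total welfare W = $777.
Okafor receives Lot C at value $155, so the others get W − 155 = $622.
Without Okafor: best allocation of the remaining 4 bidders over all 5 lots is Kapoor→Lot G ($166), Bakr→Lot B ($146), Farahani→Lot F ($178), Eriksen→Lot C ($157), total $647.
VCG payment = (others' best without Okafor) − (others' welfare with Okafor) = 647 − 622 = $25.

Okafor pays $25.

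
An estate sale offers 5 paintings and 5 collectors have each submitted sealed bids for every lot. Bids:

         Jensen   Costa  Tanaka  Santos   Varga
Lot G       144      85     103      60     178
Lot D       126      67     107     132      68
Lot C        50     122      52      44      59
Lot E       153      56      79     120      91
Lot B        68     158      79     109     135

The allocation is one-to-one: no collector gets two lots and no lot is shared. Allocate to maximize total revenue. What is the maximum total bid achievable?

Maximum total: $673

This is a one-to-one assignment (maximum-weight bipartite matching).
Optimal: Jensen→Lot E ($153), Costa→Lot B ($158), Tanaka→Lot C ($52), Santos→Lot D ($132), Varga→Lot G ($178) — total 153+158+52+132+178 = $673.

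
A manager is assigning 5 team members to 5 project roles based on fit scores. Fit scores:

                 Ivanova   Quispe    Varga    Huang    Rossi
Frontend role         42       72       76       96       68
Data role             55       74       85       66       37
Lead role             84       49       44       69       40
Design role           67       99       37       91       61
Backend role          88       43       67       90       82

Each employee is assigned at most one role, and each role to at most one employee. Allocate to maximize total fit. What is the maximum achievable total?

Max total: 446 pts

Optimal: Ivanova→Lead role (84 pts), Quispe→Design role (99 pts), Varga→Data role (85 pts), Huang→Frontend role (96 pts), Rossi→Backend role (82 pts) — total 84+99+85+96+82 = 446 pts.
Max-entry greedy (repeatedly take the single best remaining cell) gives 408 pts, worse by 38.
Next-best assignment: Ivanova→Lead role, Quispe→Design role, Varga→Data role, Huang→Backend role, Rossi→Frontend role = 426 pts.
Swapping Quispe↔Varga (Quispe→Data role 74 pts, Varga→Design role 37 pts) loses 73.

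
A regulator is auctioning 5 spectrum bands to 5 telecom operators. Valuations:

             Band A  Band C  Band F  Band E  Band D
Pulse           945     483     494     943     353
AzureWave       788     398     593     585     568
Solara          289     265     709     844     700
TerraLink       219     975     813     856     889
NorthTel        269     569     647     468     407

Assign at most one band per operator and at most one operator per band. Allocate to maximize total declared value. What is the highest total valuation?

Maximum total: $4053M

Optimal: Pulse→Band E ($943M), AzureWave→Band A ($788M), Solara→Band D ($700M), TerraLink→Band C ($975M), NorthTel→Band F ($647M) — total 943+788+700+975+647 = $4053M.
Column-greedy (each band in turn goes to its best remaining operator) gives $3621M, worse by 432.
Next-best assignment: Pulse→Band A, AzureWave→Band D, Solara→Band E, TerraLink→Band C, NorthTel→Band F = $3979M.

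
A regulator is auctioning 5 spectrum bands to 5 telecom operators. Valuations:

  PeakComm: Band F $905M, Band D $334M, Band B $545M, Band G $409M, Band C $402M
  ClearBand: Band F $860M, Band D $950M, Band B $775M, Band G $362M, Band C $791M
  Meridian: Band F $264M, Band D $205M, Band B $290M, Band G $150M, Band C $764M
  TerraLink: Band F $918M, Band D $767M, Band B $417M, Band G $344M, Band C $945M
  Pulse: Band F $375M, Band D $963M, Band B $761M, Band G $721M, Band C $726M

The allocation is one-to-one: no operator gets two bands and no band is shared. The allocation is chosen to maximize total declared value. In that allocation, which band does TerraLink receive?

TerraLink receives Band D.

Optimal: PeakComm→Band F ($905M), ClearBand→Band B ($775M), Meridian→Band C ($764M), TerraLink→Band D ($767M), Pulse→Band G ($721M) — total 905+775+764+767+721 = $3932M.
Max-entry greedy (repeatedly take the single best remaining cell) gives $3738M, worse by 194.
Next-best assignment: PeakComm→Band B, ClearBand→Band D, Meridian→Band C, TerraLink→Band F, Pulse→Band G = $3898M.
Checked against all permutations: $3932M is optimal.
TerraLink's own top band is Band C ($945M), but forcing TerraLink→Band C and reassigning the rest optimally gives only $3811M — worse by 121.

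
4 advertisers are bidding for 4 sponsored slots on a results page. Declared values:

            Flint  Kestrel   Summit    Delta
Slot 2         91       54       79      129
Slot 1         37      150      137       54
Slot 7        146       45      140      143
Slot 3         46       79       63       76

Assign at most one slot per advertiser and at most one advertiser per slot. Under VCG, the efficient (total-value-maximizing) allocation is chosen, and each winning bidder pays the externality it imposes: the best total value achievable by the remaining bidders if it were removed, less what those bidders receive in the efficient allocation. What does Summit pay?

Summit pays $71.

Efficient allocation: Flint→Slot 7 ($146), Kestrel→Slot 3 ($79), Summit→Slot 1 ($137), Delta→Slot 2 ($129); total welfare W = $491.
Summit receives Slot 1 at value $137, so the others get W − 137 = $354.
Without Summit: best allocation of the remaining 3 bidders over all 4 slots is Flint→Slot 7 ($146), Kestrel→Slot 1 ($150), Delta→Slot 2 ($129), total $425.
VCG payment = (others' best without Summit) − (others' welfare with Summit) = 425 − 354 = $71.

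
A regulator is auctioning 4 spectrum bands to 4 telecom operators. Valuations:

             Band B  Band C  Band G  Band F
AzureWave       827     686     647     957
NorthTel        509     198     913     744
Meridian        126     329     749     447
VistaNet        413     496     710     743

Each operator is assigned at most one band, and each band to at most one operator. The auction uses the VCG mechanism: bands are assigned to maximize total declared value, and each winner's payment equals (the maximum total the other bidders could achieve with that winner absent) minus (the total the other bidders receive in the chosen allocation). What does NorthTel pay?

Efficient allocation: AzureWave→Band B ($827M), NorthTel→Band F ($744M), Meridian→Band G ($749M), VistaNet→Band C ($496M); total welfare W = $2816M.
NorthTel receives Band F at value $744M, so the others get W − 744 = $2072M.
Without NorthTel: best allocation of the remaining 3 bidders over all 4 bands is AzureWave→Band B ($827M), Meridian→Band G ($749M), VistaNet→Band F ($743M), total $2319M.
VCG payment = (others' best without NorthTel) − (others' welfare with NorthTel) = 2319 − 2072 = $247M.

NorthTel pays $247M.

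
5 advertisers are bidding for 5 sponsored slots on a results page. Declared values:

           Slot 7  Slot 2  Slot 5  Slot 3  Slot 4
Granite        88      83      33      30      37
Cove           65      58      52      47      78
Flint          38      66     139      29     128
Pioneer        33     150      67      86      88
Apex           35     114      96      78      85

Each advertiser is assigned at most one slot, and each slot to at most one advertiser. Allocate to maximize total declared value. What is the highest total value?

Optimal: Granite→Slot 7 ($88), Cove→Slot 4 ($78), Flint→Slot 5 ($139), Pioneer→Slot 2 ($150), Apex→Slot 3 ($78) — total 88+78+139+150+78 = $533.
Max-entry greedy (repeatedly take the single best remaining cell) gives $509, worse by 24.
Every other assignment is strictly worse.

Max total: $533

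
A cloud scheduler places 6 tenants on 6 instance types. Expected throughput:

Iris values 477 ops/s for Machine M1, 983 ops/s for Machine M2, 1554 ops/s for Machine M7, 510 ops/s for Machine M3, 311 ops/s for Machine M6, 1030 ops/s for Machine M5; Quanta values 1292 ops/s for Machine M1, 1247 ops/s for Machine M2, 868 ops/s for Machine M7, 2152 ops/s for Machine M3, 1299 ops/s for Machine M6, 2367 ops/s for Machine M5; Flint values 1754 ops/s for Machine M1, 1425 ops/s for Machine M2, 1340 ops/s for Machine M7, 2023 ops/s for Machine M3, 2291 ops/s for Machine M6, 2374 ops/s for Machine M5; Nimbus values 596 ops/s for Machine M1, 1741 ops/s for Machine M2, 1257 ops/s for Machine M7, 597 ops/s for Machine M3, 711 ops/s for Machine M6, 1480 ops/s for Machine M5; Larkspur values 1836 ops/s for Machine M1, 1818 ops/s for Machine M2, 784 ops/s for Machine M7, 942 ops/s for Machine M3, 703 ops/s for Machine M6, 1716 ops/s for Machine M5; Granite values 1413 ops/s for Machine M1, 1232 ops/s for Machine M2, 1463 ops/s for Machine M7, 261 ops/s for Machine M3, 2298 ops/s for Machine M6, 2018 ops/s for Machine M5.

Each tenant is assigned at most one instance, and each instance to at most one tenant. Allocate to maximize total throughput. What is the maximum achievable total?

Optimal: Iris→Machine M7 (1554 ops/s), Quanta→Machine M3 (2152 ops/s), Flint→Machine M5 (2374 ops/s), Nimbus→Machine M2 (1741 ops/s), Larkspur→Machine M1 (1836 ops/s), Granite→Machine M6 (2298 ops/s) — total 1554+2152+2374+1741+1836+2298 = 11955 ops/s.
Row-greedy (each tenant in turn takes its best remaining instance) gives 10050 ops/s, worse by 1905.
Next-best assignment: Iris→Machine M7, Quanta→Machine M5, Flint→Machine M3, Nimbus→Machine M2, Larkspur→Machine M1, Granite→Machine M6 = 11819 ops/s.

Maximum total: 11955 ops/s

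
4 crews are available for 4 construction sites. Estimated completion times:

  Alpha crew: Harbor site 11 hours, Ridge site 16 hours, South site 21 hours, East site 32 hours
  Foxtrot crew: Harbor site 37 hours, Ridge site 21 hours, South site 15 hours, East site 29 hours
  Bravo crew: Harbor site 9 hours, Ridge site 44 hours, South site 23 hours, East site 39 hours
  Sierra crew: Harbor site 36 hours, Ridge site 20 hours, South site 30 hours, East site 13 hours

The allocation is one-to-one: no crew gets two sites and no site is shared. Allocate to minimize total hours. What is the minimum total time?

Min total: 53 hours

Treat this as an assignment problem: match each crew to one site.
Optimal: Alpha crew→Ridge site (16 hours), Foxtrot crew→South site (15 hours), Bravo crew→Harbor site (9 hours), Sierra crew→East site (13 hours) — total 16+15+9+13 = 53 hours.
Row-greedy (each crew in turn takes its cheapest remaining site) gives 85 hours, worse by 32.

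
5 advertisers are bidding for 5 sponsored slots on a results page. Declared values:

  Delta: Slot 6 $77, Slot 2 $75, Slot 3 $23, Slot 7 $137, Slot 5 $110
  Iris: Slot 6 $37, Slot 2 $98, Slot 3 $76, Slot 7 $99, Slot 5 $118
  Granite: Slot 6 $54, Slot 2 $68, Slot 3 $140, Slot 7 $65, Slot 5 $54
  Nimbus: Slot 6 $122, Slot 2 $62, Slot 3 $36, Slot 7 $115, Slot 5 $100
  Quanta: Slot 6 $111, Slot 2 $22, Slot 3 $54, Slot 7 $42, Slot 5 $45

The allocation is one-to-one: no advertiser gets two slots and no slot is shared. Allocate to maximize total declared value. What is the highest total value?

Optimal: Delta→Slot 7 ($137), Iris→Slot 2 ($98), Granite→Slot 3 ($140), Nimbus→Slot 5 ($100), Quanta→Slot 6 ($111) — total 137+98+140+100+111 = $586.
Column-greedy (each slot in turn goes to its best remaining advertiser) gives $542, worse by 44.
Next-best assignment: Delta→Slot 5, Iris→Slot 2, Granite→Slot 3, Nimbus→Slot 7, Quanta→Slot 6 = $574.

Maximum total: $586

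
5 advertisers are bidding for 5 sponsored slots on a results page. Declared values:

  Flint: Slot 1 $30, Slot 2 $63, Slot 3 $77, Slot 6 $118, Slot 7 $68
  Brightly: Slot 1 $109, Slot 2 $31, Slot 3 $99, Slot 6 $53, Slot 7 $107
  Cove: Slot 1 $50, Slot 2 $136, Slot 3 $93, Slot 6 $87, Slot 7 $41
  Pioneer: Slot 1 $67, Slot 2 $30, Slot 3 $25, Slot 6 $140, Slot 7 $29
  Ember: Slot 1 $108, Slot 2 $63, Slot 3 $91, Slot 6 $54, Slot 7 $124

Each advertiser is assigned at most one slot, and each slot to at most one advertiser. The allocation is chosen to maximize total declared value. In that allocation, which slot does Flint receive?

Optimal: Flint→Slot 3 ($77), Brightly→Slot 1 ($109), Cove→Slot 2 ($136), Pioneer→Slot 6 ($140), Ember→Slot 7 ($124) — total 77+109+136+140+124 = $586.
Row-greedy (each advertiser in turn takes its best remaining slot) gives $483, worse by 103.
Every other assignment is strictly worse.
Flint's own top slot is Slot 6 ($118), but forcing Flint→Slot 6 and reassigning the rest optimally gives only $544 — worse by 42.

Flint receives Slot 3.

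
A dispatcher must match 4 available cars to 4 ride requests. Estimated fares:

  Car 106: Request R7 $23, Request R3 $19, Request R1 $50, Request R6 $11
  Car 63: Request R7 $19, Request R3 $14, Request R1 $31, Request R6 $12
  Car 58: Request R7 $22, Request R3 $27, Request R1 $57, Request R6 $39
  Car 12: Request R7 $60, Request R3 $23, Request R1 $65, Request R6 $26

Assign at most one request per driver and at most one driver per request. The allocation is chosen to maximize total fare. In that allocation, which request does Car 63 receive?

Treat this as an assignment problem: match each driver to one request.
Optimal: Car 106→Request R1 ($50), Car 63→Request R3 ($14), Car 58→Request R6 ($39), Car 12→Request R7 ($60) — total 50+14+39+60 = $163.
Max-entry greedy (repeatedly take the single best remaining cell) gives $141, worse by 22.
Swapping Car 12↔Car 58 (Car 12→Request R6 $26, Car 58→Request R7 $22) loses 51.
Checked against all permutations: $163 is optimal.
Car 63's own top request is Request R1 ($31), but forcing Car 63→Request R1 and reassigning the rest optimally gives only $149 — worse by 14.

Car 63 receives Request R3.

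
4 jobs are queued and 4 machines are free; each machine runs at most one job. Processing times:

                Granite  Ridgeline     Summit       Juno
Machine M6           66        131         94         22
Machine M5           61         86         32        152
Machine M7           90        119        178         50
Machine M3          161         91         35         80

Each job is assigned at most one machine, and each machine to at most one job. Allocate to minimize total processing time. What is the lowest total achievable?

Optimal: Granite→Machine M7 (90 min), Ridgeline→Machine M5 (86 min), Summit→Machine M3 (35 min), Juno→Machine M6 (22 min) — total 90+86+35+22 = 233 min.
Min-entry greedy (repeatedly take the single cheapest remaining cell) gives 235 min, worse by 2.
Next-best assignment: Granite→Machine M7, Ridgeline→Machine M3, Summit→Machine M5, Juno→Machine M6 = 235 min.

Minimum total: 233 min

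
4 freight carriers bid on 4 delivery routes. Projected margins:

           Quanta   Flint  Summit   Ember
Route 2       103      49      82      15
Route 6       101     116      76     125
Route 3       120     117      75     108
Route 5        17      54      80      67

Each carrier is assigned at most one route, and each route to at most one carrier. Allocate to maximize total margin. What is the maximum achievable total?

Maximum total: $425k

Optimal: Quanta→Route 2 ($103k), Flint→Route 3 ($117k), Summit→Route 5 ($80k), Ember→Route 6 ($125k) — total 103+117+80+125 = $425k.
Row-greedy (each carrier in turn takes its best remaining route) gives $385k, worse by 40.
Next-best assignment: Quanta→Route 2, Flint→Route 6, Summit→Route 5, Ember→Route 3 = $407k.
Swapping Quanta↔Summit (Quanta→Route 5 $17k, Summit→Route 2 $82k) loses 84.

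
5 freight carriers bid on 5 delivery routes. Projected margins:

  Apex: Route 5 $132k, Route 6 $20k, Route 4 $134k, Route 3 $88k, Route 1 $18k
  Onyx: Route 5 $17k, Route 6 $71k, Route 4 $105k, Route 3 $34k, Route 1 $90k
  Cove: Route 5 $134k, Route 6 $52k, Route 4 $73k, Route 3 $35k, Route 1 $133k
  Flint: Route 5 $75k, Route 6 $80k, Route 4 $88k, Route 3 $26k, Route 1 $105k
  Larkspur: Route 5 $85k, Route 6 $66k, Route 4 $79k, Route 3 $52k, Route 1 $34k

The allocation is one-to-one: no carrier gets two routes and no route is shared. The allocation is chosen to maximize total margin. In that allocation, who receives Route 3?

Larkspur receives Route 3.

Optimal: Apex→Route 5 ($132k), Onyx→Route 4 ($105k), Cove→Route 1 ($133k), Flint→Route 6 ($80k), Larkspur→Route 3 ($52k) — total 132+105+133+80+52 = $502k.
Column-greedy (each route in turn goes to its best remaining carrier) gives $490k, worse by 12.
Next-best assignment: Apex→Route 3, Onyx→Route 4, Cove→Route 5, Flint→Route 1, Larkspur→Route 6 = $498k.
Larkspur's own top route is Route 5 ($85k), but forcing Larkspur→Route 5 and reassigning the rest optimally gives only $491k — worse by 11.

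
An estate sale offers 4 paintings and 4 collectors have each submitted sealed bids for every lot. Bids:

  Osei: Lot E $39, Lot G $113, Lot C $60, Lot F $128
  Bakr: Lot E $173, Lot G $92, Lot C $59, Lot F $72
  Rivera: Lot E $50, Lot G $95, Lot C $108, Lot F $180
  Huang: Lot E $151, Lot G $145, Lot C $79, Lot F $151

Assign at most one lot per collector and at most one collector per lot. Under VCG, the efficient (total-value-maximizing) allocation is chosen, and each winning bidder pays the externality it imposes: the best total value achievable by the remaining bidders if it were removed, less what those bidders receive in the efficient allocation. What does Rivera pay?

Efficient allocation: Osei→Lot C ($60), Bakr→Lot E ($173), Rivera→Lot F ($180), Huang→Lot G ($145); total welfare W = $558.
Rivera receives Lot F at value $180, so the others get W − 180 = $378.
Without Rivera: best allocation of the remaining 3 bidders over all 4 lots is Osei→Lot F ($128), Bakr→Lot E ($173), Huang→Lot G ($145), total $446.
VCG payment = (others' best without Rivera) − (others' welfare with Rivera) = 446 − 378 = $68.

Rivera pays $68.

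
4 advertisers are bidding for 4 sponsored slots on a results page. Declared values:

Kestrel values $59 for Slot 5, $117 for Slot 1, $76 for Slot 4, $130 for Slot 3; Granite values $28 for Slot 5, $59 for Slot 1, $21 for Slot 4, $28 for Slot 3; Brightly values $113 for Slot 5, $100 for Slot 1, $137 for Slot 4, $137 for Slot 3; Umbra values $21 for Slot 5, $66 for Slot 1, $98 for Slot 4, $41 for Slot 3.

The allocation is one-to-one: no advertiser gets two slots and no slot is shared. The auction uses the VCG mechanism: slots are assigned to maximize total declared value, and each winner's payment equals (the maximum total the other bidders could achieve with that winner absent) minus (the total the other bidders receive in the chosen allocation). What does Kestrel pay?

Efficient allocation: Kestrel→Slot 3 ($130), Granite→Slot 1 ($59), Brightly→Slot 5 ($113), Umbra→Slot 4 ($98); total welfare W = $400.
Kestrel receives Slot 3 at value $130, so the others get W − 130 = $270.
Without Kestrel: best allocation of the remaining 3 bidders over all 4 slots is Granite→Slot 1 ($59), Brightly→Slot 3 ($137), Umbra→Slot 4 ($98), total $294.
VCG payment = (others' best without Kestrel) − (others' welfare with Kestrel) = 294 − 270 = $24.

Kestrel pays $24.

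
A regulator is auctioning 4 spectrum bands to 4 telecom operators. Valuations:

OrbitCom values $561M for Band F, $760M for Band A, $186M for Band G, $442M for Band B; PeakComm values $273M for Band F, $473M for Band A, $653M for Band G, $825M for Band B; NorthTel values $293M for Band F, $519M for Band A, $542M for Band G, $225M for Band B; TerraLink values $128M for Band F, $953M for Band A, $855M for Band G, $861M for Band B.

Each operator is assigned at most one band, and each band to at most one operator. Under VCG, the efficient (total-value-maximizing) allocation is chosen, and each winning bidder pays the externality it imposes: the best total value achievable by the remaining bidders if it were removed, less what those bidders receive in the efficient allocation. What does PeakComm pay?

PeakComm pays $107M.

Efficient allocation: OrbitCom→Band F ($561M), PeakComm→Band B ($825M), NorthTel→Band G ($542M), TerraLink→Band A ($953M); total welfare W = $2881M.
PeakComm receives Band B at value $825M, so the others get W − 825 = $2056M.
Without PeakComm: best allocation of the remaining 3 bidders over all 4 bands is OrbitCom→Band A ($760M), NorthTel→Band G ($542M), TerraLink→Band B ($861M), total $2163M.
VCG payment = (others' best without PeakComm) − (others' welfare with PeakComm) = 2163 − 2056 = $107M.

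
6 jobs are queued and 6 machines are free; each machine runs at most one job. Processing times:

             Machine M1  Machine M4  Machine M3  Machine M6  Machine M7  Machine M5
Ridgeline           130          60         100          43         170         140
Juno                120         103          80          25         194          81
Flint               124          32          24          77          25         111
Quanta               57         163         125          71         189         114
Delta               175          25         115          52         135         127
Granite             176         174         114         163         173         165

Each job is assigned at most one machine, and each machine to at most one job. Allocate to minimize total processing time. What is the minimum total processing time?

Min total: 345 min

Optimal: Ridgeline→Machine M6 (43 min), Juno→Machine M5 (81 min), Flint→Machine M7 (25 min), Quanta→Machine M1 (57 min), Delta→Machine M4 (25 min), Granite→Machine M3 (114 min) — total 43+81+25+57+25+114 = 345 min.
Min-entry greedy (repeatedly take the single cheapest remaining cell) gives 444 min, worse by 99.
Swapping Granite↔Juno (Granite→Machine M5 165 min, Juno→Machine M3 80 min) adds 50.
Checked against all permutations: 345 min is optimal.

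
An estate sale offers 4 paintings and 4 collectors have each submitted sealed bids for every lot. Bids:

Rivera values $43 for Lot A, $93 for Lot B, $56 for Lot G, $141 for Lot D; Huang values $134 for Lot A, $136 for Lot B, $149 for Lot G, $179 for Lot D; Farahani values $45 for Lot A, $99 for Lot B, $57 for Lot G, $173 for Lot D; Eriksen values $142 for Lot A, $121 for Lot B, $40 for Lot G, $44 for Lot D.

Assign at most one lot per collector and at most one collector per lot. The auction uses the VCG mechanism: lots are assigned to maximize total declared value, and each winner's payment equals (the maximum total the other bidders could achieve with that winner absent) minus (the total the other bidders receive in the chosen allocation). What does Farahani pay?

Efficient allocation: Rivera→Lot B ($93), Huang→Lot G ($149), Farahani→Lot D ($173), Eriksen→Lot A ($142); total welfare W = $557.
Farahani receives Lot D at value $173, so the others get W − 173 = $384.
Without Farahani: best allocation of the remaining 3 bidders over all 4 lots is Rivera→Lot D ($141), Huang→Lot G ($149), Eriksen→Lot A ($142), total $432.
VCG payment = (others' best without Farahani) − (others' welfare with Farahani) = 432 − 384 = $48.

Farahani pays $48.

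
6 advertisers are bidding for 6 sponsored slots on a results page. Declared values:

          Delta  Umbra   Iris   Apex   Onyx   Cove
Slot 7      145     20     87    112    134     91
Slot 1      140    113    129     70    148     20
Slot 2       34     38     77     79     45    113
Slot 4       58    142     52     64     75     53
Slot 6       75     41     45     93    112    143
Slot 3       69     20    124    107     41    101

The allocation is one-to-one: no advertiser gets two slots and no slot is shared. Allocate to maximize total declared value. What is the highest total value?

This is the linear assignment problem.
Optimal: Delta→Slot 7 ($145), Umbra→Slot 4 ($142), Iris→Slot 3 ($124), Apex→Slot 2 ($79), Onyx→Slot 1 ($148), Cove→Slot 6 ($143) — total 145+142+124+79+148+143 = $781.
Row-greedy (each advertiser in turn takes its best remaining slot) gives $748, worse by 33.
Next-best assignment: Delta→Slot 7, Umbra→Slot 4, Iris→Slot 3, Apex→Slot 6, Onyx→Slot 1, Cove→Slot 2 = $765.
No other one-to-one assignment exceeds $781.

Maximum total: $781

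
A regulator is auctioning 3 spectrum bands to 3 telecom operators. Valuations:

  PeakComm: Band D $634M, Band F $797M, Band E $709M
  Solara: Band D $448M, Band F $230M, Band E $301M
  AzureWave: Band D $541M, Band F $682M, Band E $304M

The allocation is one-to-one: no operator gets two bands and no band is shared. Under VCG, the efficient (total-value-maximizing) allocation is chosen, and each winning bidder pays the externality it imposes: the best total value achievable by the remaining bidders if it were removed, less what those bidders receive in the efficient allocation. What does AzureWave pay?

Efficient allocation: PeakComm→Band E ($709M), Solara→Band D ($448M), AzureWave→Band F ($682M); total welfare W = $1839M.
AzureWave receives Band F at value $682M, so the others get W − 682 = $1157M.
Without AzureWave: best allocation of the remaining 2 bidders over all 3 bands is PeakComm→Band F ($797M), Solara→Band D ($448M), total $1245M.
VCG payment = (others' best without AzureWave) − (others' welfare with AzureWave) = 1245 − 1157 = $88M.

AzureWave pays $88M.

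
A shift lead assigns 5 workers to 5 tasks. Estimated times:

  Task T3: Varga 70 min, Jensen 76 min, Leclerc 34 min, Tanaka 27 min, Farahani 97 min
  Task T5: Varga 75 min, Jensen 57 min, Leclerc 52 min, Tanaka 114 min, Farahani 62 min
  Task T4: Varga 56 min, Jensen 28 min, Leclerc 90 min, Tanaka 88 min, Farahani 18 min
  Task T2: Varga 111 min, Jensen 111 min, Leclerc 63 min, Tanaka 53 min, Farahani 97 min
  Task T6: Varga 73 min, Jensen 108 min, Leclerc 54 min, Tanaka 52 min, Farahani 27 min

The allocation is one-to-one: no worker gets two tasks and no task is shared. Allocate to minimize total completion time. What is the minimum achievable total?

Optimal: Varga→Task T5 (75 min), Jensen→Task T4 (28 min), Leclerc→Task T3 (34 min), Tanaka→Task T2 (53 min), Farahani→Task T6 (27 min) — total 75+28+34+53+27 = 217 min.
Column-greedy (each task in turn goes to its cheapest remaining worker) gives 316 min, worse by 99.
Next-best assignment: Varga→Task T5, Jensen→Task T4, Leclerc→Task T2, Tanaka→Task T3, Farahani→Task T6 = 220 min.

Min total: 217 min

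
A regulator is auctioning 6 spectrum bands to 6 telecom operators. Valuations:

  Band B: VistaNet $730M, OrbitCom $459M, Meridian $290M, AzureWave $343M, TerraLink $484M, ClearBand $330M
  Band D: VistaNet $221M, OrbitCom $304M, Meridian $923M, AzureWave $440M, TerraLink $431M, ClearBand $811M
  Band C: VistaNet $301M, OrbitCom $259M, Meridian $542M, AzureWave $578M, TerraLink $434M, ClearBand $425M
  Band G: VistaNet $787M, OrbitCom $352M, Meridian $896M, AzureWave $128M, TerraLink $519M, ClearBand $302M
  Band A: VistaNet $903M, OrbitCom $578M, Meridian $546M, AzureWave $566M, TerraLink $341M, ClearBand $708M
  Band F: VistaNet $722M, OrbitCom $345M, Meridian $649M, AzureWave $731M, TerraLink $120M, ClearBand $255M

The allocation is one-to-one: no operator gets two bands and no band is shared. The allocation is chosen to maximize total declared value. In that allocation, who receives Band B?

OrbitCom receives Band B.

Optimal: VistaNet→Band A ($903M), OrbitCom→Band B ($459M), Meridian→Band G ($896M), AzureWave→Band F ($731M), TerraLink→Band C ($434M), ClearBand→Band D ($811M) — total 903+459+896+731+434+811 = $4234M.
Column-greedy (each band in turn goes to its best remaining operator) gives $3803M, worse by 431.
Swapping TerraLink↔ClearBand (TerraLink→Band D $431M, ClearBand→Band C $425M) loses 389.
OrbitCom's own top band is Band A ($578M), but forcing OrbitCom→Band A and reassigning the rest optimally gives only $4180M — worse by 54.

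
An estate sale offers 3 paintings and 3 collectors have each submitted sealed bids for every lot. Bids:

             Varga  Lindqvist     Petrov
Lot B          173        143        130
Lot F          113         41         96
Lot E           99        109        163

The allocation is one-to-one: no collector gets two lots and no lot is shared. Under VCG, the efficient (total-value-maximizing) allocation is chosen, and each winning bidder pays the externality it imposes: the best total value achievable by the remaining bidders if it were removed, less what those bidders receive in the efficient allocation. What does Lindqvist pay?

Efficient allocation: Varga→Lot F ($113), Lindqvist→Lot B ($143), Petrov→Lot E ($163); total welfare W = $419.
Lindqvist receives Lot B at value $143, so the others get W − 143 = $276.
Without Lindqvist: best allocation of the remaining 2 bidders over all 3 lots is Varga→Lot B ($173), Petrov→Lot E ($163), total $336.
VCG payment = (others' best without Lindqvist) − (others' welfare with Lindqvist) = 336 − 276 = $60.

Lindqvist pays $60.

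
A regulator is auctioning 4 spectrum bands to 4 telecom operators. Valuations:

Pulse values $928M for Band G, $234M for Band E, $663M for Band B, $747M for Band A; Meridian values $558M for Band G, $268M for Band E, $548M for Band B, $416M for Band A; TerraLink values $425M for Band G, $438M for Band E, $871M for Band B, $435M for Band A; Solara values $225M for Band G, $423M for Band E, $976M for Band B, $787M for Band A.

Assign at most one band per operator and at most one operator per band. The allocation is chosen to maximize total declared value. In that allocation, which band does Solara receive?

Solara receives Band A.

Treat this as an assignment problem: match each operator to one band.
Optimal: Pulse→Band G ($928M), Meridian→Band E ($268M), TerraLink→Band B ($871M), Solara→Band A ($787M) — total 928+268+871+787 = $2854M.
Max-entry greedy (repeatedly take the single best remaining cell) gives $2758M, worse by 96.
Next-best assignment: Pulse→Band G, Meridian→Band A, TerraLink→Band E, Solara→Band B = $2758M.
Swapping TerraLink↔Meridian (TerraLink→Band E $438M, Meridian→Band B $548M) loses 153.
Checked against all permutations: $2854M is optimal.
Solara's own top band is Band B ($976M), but forcing Solara→Band B and reassigning the rest optimally gives only $2758M — worse by 96.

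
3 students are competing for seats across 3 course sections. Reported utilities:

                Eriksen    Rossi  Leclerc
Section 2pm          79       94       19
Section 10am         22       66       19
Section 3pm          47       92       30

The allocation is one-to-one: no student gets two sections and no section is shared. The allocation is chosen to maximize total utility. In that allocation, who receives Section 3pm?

Rossi receives Section 3pm.

Treat this as an assignment problem: match each student to one section.
Optimal: Eriksen→Section 2pm (79 points), Rossi→Section 3pm (92 points), Leclerc→Section 10am (19 points) — total 79+92+19 = 190 points.
Column-greedy (each section in turn goes to its best remaining student) gives 146 points, worse by 44.
Rossi's own top section is Section 2pm (94 points), but forcing Rossi→Section 2pm and reassigning the rest optimally gives only 160 points — worse by 30.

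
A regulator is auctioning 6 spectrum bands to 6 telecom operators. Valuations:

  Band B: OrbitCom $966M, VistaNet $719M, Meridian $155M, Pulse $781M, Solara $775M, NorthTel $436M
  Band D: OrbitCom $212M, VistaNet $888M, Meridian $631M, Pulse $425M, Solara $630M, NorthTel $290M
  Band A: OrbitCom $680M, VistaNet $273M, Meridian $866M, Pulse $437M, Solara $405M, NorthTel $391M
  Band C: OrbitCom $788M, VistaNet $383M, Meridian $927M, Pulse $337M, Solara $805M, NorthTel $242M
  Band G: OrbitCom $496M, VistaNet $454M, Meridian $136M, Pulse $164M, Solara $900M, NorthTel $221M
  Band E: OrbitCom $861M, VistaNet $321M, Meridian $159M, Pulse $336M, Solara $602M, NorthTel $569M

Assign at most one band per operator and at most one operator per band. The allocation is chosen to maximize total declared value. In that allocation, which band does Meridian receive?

This is a one-to-one assignment (maximum-weight bipartite matching).
Optimal: OrbitCom→Band C ($788M), VistaNet→Band D ($888M), Meridian→Band A ($866M), Pulse→Band B ($781M), Solara→Band G ($900M), NorthTel→Band E ($569M) — total 788+888+866+781+900+569 = $4792M.
Column-greedy (each band in turn goes to its best remaining operator) gives $4082M, worse by 710.
Meridian's own top band is Band C ($927M), but forcing Meridian→Band C and reassigning the rest optimally gives only $4748M — worse by 44.

Meridian receives Band A.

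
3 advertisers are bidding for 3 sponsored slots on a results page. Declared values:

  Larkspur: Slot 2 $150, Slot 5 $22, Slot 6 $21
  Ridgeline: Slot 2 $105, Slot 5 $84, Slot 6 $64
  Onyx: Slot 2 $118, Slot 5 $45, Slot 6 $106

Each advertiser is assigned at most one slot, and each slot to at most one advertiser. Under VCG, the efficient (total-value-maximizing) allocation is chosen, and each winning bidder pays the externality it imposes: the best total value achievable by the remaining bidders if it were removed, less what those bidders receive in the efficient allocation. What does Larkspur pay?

Efficient allocation: Larkspur→Slot 2 ($150), Ridgeline→Slot 5 ($84), Onyx→Slot 6 ($106); total welfare W = $340.
Larkspur receives Slot 2 at value $150, so the others get W − 150 = $190.
Without Larkspur: best allocation of the remaining 2 bidders over all 3 slots is Ridgeline→Slot 2 ($105), Onyx→Slot 6 ($106), total $211.
VCG payment = (others' best without Larkspur) − (others' welfare with Larkspur) = 211 − 190 = $21.

Larkspur pays $21.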